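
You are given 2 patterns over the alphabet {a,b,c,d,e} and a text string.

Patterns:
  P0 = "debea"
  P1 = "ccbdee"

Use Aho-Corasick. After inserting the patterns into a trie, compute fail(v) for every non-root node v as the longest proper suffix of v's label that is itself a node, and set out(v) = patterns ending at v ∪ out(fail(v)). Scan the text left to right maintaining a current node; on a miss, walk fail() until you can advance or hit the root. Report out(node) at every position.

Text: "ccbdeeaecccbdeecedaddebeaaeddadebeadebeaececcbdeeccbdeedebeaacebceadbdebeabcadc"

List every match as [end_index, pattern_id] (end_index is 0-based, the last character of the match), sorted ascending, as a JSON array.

Build:
Trie (insert patterns):
  0='ε' goto c→6 d→1
  1='d' goto e→2
  2='de' goto b→3
  3='deb' goto e→4
  4='debe' goto a→5
  5='debea' goto ·  ←P0
  6='c' goto c→7
  7='cc' goto b→8
  8='ccb' goto d→9
  9='ccbd' goto e→10
  10='ccbde' goto e→11
  11='ccbdee' goto ·  ←P1

BFS fail/out derivation:
  fail(1) 'd': from fail(0)=0 chase 'd': 0 ⇒ 0;  out=∅∪out(0)=∅
  fail(6) 'c': from fail(0)=0 chase 'c': 0 ⇒ 0;  out=∅∪out(0)=∅
  fail(2) 'de': from fail(1)=0 chase 'e': 0 ⇒ 0;  out=∅∪out(0)=∅
  fail(7) 'cc': from fail(6)=0 chase 'c': 0 ⇒ 6;  out=∅∪out(6)=∅
  fail(3) 'deb': from fail(2)=0 chase 'b': 0 ⇒ 0;  out=∅∪out(0)=∅
  fail(8) 'ccb': from fail(7)=6 chase 'b': 6→0 ⇒ 0;  out=∅∪out(0)=∅
  fail(4) 'debe': from fail(3)=0 chase 'e': 0 ⇒ 0;  out=∅∪out(0)=∅
  fail(9) 'ccbd': from fail(8)=0 chase 'd': 0 ⇒ 1;  out=∅∪out(1)=∅
  fail(5) 'debea': from fail(4)=0 chase 'a': 0 ⇒ 0;  out={0}∪out(0)={0}
  fail(10) 'ccbde': from fail(9)=1 chase 'e': 1 ⇒ 2;  out=∅∪out(2)=∅
  fail(11) 'ccbdee': from fail(10)=2 chase 'e': 2→0 ⇒ 0;  out={1}∪out(0)={1}

Scan:
pos 0 'c': at 6
pos 1 'c': at 7
pos 2 'b': at 8
pos 3 'd': at 9
pos 4 'e': at 10
pos 5 'e': at 11  emit P1@[0:5]
pos 6 'a': at 0 (fail-walked)
pos 7 'e': at 0
pos 8 'c': at 6
pos 9 'c': at 7
pos 10 'c': at 7 (fail-walked)
pos 11 'b': at 8
pos 12 'd': at 9
pos 13 'e': at 10
pos 14 'e': at 11  emit P1@[9:14]
pos 15 'c': at 6 (fail-walked)
pos 16 'e': at 0 (fail-walked)
pos 17 'd': at 1
pos 18 'a': at 0 (fail-walked)
pos 19 'd': at 1
pos 20 'd': at 1 (fail-walked)
pos 21 'e': at 2
pos 22 'b': at 3
pos 23 'e': at 4
pos 24 'a': at 5  emit P0@[20:24]
pos 25 'a': at 0 (fail-walked)
pos 26 'e': at 0
pos 27 'd': at 1
pos 28 'd': at 1 (fail-walked)
pos 29 'a': at 0 (fail-walked)
pos 30 'd': at 1
pos 31 'e': at 2
pos 32 'b': at 3
pos 33 'e': at 4
pos 34 'a': at 5  emit P0@[30:34]
pos 35 'd': at 1 (fail-walked)
pos 36 'e': at 2
pos 37 'b': at 3
pos 38 'e': at 4
pos 39 'a': at 5  emit P0@[35:39]
pos 40 'e': at 0 (fail-walked)
pos 41 'c': at 6
pos 42 'e': at 0 (fail-walked)
pos 43 'c': at 6
pos 44 'c': at 7
pos 45 'b': at 8
pos 46 'd': at 9
pos 47 'e': at 10
pos 48 'e': at 11  emit P1@[43:48]
pos 49 'c': at 6 (fail-walked)
pos 50 'c': at 7
pos 51 'b': at 8
pos 52 'd': at 9
pos 53 'e': at 10
pos 54 'e': at 11  emit P1@[49:54]
pos 55 'd': at 1 (fail-walked)
pos 56 'e': at 2
pos 57 'b': at 3
pos 58 'e': at 4
pos 59 'a': at 5  emit P0@[55:59]
pos 60 'a': at 0 (fail-walked)
pos 61 'c': at 6
pos 62 'e': at 0 (fail-walked)
pos 63 'b': at 0
pos 64 'c': at 6
pos 65 'e': at 0 (fail-walked)
pos 66 'a': at 0
pos 67 'd': at 1
pos 68 'b': at 0 (fail-walked)
pos 69 'd': at 1
pos 70 'e': at 2
pos 71 'b': at 3
pos 72 'e': at 4
pos 73 'a': at 5  emit P0@[69:73]
pos 74 'b': at 0 (fail-walked)
pos 75 'c': at 6
pos 76 'a': at 0 (fail-walked)
pos 77 'd': at 1
pos 78 'c': at 6 (fail-walked)

Matches: [[5,1],[14,1],[24,0],[34,0],[39,0],[48,1],[54,1],[59,0],[73,0]]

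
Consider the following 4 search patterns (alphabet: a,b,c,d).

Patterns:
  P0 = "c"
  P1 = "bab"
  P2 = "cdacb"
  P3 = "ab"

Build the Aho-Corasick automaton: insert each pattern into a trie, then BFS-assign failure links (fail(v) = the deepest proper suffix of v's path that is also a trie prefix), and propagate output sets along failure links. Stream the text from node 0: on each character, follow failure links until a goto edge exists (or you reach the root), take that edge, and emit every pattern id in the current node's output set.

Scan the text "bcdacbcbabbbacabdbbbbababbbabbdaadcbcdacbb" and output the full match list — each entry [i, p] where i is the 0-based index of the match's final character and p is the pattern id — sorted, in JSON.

Build:
Trie nodes:
  0='ε' goto a→9 b→2 c→1
  1='c' goto d→5  ←P0
  2='b' goto a→3
  3='ba' goto b→4
  4='bab' goto ·  ←P1
  5='cd' goto a→6
  6='cda' goto c→7
  7='cdac' goto b→8
  8='cdacb' goto ·  ←P2
  9='a' goto b→10
  10='ab' goto ·  ←P3

BFS fail/out derivation:
  fail(1) 'c': from fail(0)=0 chase 'c': 0 ⇒ 0;  out={0}∪out(0)={0}
  fail(2) 'b': from fail(0)=0 chase 'b': 0 ⇒ 0;  out=∅∪out(0)=∅
  fail(9) 'a': from fail(0)=0 chase 'a': 0 ⇒ 0;  out=∅∪out(0)=∅
  fail(3) 'ba': from fail(2)=0 chase 'a': 0 ⇒ 9;  out=∅∪out(9)=∅
  fail(5) 'cd': from fail(1)=0 chase 'd': 0 ⇒ 0;  out=∅∪out(0)=∅
  fail(10) 'ab': from fail(9)=0 chase 'b': 0 ⇒ 2;  out={3}∪out(2)={3}
  fail(4) 'bab': from fail(3)=9 chase 'b': 9 ⇒ 10;  out={1}∪out(10)={1,3}
  fail(6) 'cda': from fail(5)=0 chase 'a': 0 ⇒ 9;  out=∅∪out(9)=∅
  fail(7) 'cdac': from fail(6)=9 chase 'c': 9→0 ⇒ 1;  out=∅∪out(1)={0}
  fail(8) 'cdacb': from fail(7)=1 chase 'b': 1→0 ⇒ 2;  out={2}∪out(2)={2}

Text stream:
pos 0 'b': at 2
pos 1 'c': at 1 (via fail)  → match P0@[1:1]
pos 2 'd': at 5
pos 3 'a': at 6
pos 4 'c': at 7  → match P0@[4:4]
pos 5 'b': at 8  → match P2@[1:5]
pos 6 'c': at 1 (via fail)  → match P0@[6:6]
pos 7 'b': at 2 (via fail)
pos 8 'a': at 3
pos 9 'b': at 4  → match P1@[7:9],P3@[8:9]
pos 10 'b': at 2 (via fail)
pos 11 'b': at 2 (via fail)
pos 12 'a': at 3
pos 13 'c': at 1 (via fail)  → match P0@[13:13]
pos 14 'a': at 9 (via fail)
pos 15 'b': at 10  → match P3@[14:15]
pos 16 'd': at 0 (via fail)
pos 17 'b': at 2
pos 18 'b': at 2 (via fail)
pos 19 'b': at 2 (via fail)
pos 20 'b': at 2 (via fail)
pos 21 'a': at 3
pos 22 'b': at 4  → match P1@[20:22],P3@[21:22]
pos 23 'a': at 3 (via fail)
pos 24 'b': at 4  → match P1@[22:24],P3@[23:24]
pos 25 'b': at 2 (via fail)
pos 26 'b': at 2 (via fail)
pos 27 'a': at 3
pos 28 'b': at 4  → match P1@[26:28],P3@[27:28]
pos 29 'b': at 2 (via fail)
pos 30 'd': at 0 (via fail)
pos 31 'a': at 9
pos 32 'a': at 9 (via fail)
pos 33 'd': at 0 (via fail)
pos 34 'c': at 1  → match P0@[34:34]
pos 35 'b': at 2 (via fail)
pos 36 'c': at 1 (via fail)  → match P0@[36:36]
pos 37 'd': at 5
pos 38 'a': at 6
pos 39 'c': at 7  → match P0@[39:39]
pos 40 'b': at 8  → match P2@[36:40]
pos 41 'b': at 2 (via fail)

All matches (sorted): [[1,0],[4,0],[5,2],[6,0],[9,1],[9,3],[13,0],[15,3],[22,1],[22,3],[24,1],[24,3],[28,1],[28,3],[34,0],[36,0],[39,0],[40,2]]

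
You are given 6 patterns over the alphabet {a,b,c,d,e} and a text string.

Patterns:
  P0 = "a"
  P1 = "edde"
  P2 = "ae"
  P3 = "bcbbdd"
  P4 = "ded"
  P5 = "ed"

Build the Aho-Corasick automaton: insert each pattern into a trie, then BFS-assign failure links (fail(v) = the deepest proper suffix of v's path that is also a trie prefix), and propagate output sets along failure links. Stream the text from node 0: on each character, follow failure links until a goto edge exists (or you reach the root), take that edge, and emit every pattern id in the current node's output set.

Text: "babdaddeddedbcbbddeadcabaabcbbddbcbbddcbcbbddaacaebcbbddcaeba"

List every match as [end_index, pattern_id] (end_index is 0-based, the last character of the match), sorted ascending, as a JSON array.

Build:
Trie nodes:
  n0 'ε': a→1 b→7 d→13 e→2
  n1 'a': e→6  [P0 ends]
  n2 'e': d→3
  n3 'ed': d→4  [P5 ends]
  n4 'edd': e→5
  n5 'edde': ·  [P1 ends]
  n6 'ae': ·  [P2 ends]
  n7 'b': c→8
  n8 'bc': b→9
  n9 'bcb': b→10
  n10 'bcbb': d→11
  n11 'bcbbd': d→12
  n12 'bcbbdd': ·  [P3 ends]
  n13 'd': e→14
  n14 'de': d→15
  n15 'ded': ·  [P4 ends]

Failure links (BFS by depth):
  n1('a'): parent n0 fail=0; on 'a' 0 → fail=0;  out {0}∪∅={0}
  n2('e'): parent n0 fail=0; on 'e' 0 → fail=0;  out ∅∪∅=∅
  n7('b'): parent n0 fail=0; on 'b' 0 → fail=0;  out ∅∪∅=∅
  n13('d'): parent n0 fail=0; on 'd' 0 → fail=0;  out ∅∪∅=∅
  n3('ed'): parent n2 fail=0; on 'd' 0 → fail=13;  out {5}∪∅={5}
  n6('ae'): parent n1 fail=0; on 'e' 0 → fail=2;  out {2}∪∅={2}
  n8('bc'): parent n7 fail=0; on 'c' 0 → fail=0;  out ∅∪∅=∅
  n14('de'): parent n13 fail=0; on 'e' 0 → fail=2;  out ∅∪∅=∅
  n4('edd'): parent n3 fail=13; on 'd' 13→0 → fail=13;  out ∅∪∅=∅
  n9('bcb'): parent n8 fail=0; on 'b' 0 → fail=7;  out ∅∪∅=∅
  n15('ded'): parent n14 fail=2; on 'd' 2 → fail=3;  out {4}∪{5}={4,5}
  n5('edde'): parent n4 fail=13; on 'e' 13 → fail=14;  out {1}∪∅={1}
  n10('bcbb'): parent n9 fail=7; on 'b' 7→0 → fail=7;  out ∅∪∅=∅
  n11('bcbbd'): parent n10 fail=7; on 'd' 7→0 → fail=13;  out ∅∪∅=∅
  n12('bcbbdd'): parent n11 fail=13; on 'd' 13→0 → fail=13;  out {3}∪∅={3}

Scan:
pos 0 'b': at 7
pos 1 'a': at 1 ·f  ** P0@[1:1]
pos 2 'b': at 7 ·f
pos 3 'd': at 13 ·f
pos 4 'a': at 1 ·f  ** P0@[4:4]
pos 5 'd': at 13 ·f
pos 6 'd': at 13 ·f
pos 7 'e': at 14
pos 8 'd': at 15  ** P4@[6:8],P5@[7:8]
pos 9 'd': at 4 ·f
pos 10 'e': at 5  ** P1@[7:10]
pos 11 'd': at 15 ·f  ** P4@[9:11],P5@[10:11]
pos 12 'b': at 7 ·f
pos 13 'c': at 8
pos 14 'b': at 9
pos 15 'b': at 10
pos 16 'd': at 11
pos 17 'd': at 12  ** P3@[12:17]
pos 18 'e': at 14 ·f
pos 19 'a': at 1 ·f  ** P0@[19:19]
pos 20 'd': at 13 ·f
pos 21 'c': at 0 ·f
pos 22 'a': at 1  ** P0@[22:22]
pos 23 'b': at 7 ·f
pos 24 'a': at 1 ·f  ** P0@[24:24]
pos 25 'a': at 1 ·f  ** P0@[25:25]
pos 26 'b': at 7 ·f
pos 27 'c': at 8
pos 28 'b': at 9
pos 29 'b': at 10
pos 30 'd': at 11
pos 31 'd': at 12  ** P3@[26:31]
pos 32 'b': at 7 ·f
pos 33 'c': at 8
pos 34 'b': at 9
pos 35 'b': at 10
pos 36 'd': at 11
pos 37 'd': at 12  ** P3@[32:37]
pos 38 'c': at 0 ·f
pos 39 'b': at 7
pos 40 'c': at 8
pos 41 'b': at 9
pos 42 'b': at 10
pos 43 'd': at 11
pos 44 'd': at 12  ** P3@[39:44]
pos 45 'a': at 1 ·f  ** P0@[45:45]
pos 46 'a': at 1 ·f  ** P0@[46:46]
pos 47 'c': at 0 ·f
pos 48 'a': at 1  ** P0@[48:48]
pos 49 'e': at 6  ** P2@[48:49]
pos 50 'b': at 7 ·f
pos 51 'c': at 8
pos 52 'b': at 9
pos 53 'b': at 10
pos 54 'd': at 11
pos 55 'd': at 12  ** P3@[50:55]
pos 56 'c': at 0 ·f
pos 57 'a': at 1  ** P0@[57:57]
pos 58 'e': at 6  ** P2@[57:58]
pos 59 'b': at 7 ·f
pos 60 'a': at 1 ·f  ** P0@[60:60]

Result: [[1,0],[4,0],[8,4],[8,5],[10,1],[11,4],[11,5],[17,3],[19,0],[22,0],[24,0],[25,0],[31,3],[37,3],[44,3],[45,0],[46,0],[48,0],[49,2],[55,3],[57,0],[58,2],[60,0]]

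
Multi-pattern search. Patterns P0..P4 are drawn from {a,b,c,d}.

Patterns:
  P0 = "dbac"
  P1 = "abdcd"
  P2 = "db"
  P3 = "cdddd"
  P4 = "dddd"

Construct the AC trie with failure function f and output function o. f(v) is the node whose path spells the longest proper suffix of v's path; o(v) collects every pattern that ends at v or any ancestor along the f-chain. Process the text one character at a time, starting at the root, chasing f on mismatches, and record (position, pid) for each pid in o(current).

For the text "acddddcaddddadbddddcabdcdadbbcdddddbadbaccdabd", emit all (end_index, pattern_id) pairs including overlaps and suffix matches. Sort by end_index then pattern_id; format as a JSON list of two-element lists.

Build:
Trie (insert patterns):
  n0 'ε': a→5 c→10 d→1
  n1 'd': b→2 d→15
  n2 'db': a→3  [P2 ends]
  n3 'dba': c→4
  n4 'dbac': ·  [P0 ends]
  n5 'a': b→6
  n6 'ab': d→7
  n7 'abd': c→8
  n8 'abdc': d→9
  n9 'abdcd': ·  [P1 ends]
  n10 'c': d→11
  n11 'cd': d→12
  n12 'cdd': d→13
  n13 'cddd': d→14
  n14 'cdddd': ·  [P3 ends]
  n15 'dd': d→16
  n16 'ddd': d→17
  n17 'dddd': ·  [P4 ends]

Failure links (BFS by depth):
  n1('d'): parent n0 fail=0; on 'd' 0 → fail=0;  out ∅∪∅=∅
  n5('a'): parent n0 fail=0; on 'a' 0 → fail=0;  out ∅∪∅=∅
  n10('c'): parent n0 fail=0; on 'c' 0 → fail=0;  out ∅∪∅=∅
  n2('db'): parent n1 fail=0; on 'b' 0 → fail=0;  out {2}∪∅={2}
  n6('ab'): parent n5 fail=0; on 'b' 0 → fail=0;  out ∅∪∅=∅
  n11('cd'): parent n10 fail=0; on 'd' 0 → fail=1;  out ∅∪∅=∅
  n15('dd'): parent n1 fail=0; on 'd' 0 → fail=1;  out ∅∪∅=∅
  n3('dba'): parent n2 fail=0; on 'a' 0 → fail=5;  out ∅∪∅=∅
  n7('abd'): parent n6 fail=0; on 'd' 0 → fail=1;  out ∅∪∅=∅
  n12('cdd'): parent n11 fail=1; on 'd' 1 → fail=15;  out ∅∪∅=∅
  n16('ddd'): parent n15 fail=1; on 'd' 1 → fail=15;  out ∅∪∅=∅
  n4('dbac'): parent n3 fail=5; on 'c' 5→0 → fail=10;  out {0}∪∅={0}
  n8('abdc'): parent n7 fail=1; on 'c' 1→0 → fail=10;  out ∅∪∅=∅
  n13('cddd'): parent n12 fail=15; on 'd' 15 → fail=16;  out ∅∪∅=∅
  n17('dddd'): parent n16 fail=15; on 'd' 15 → fail=16;  out {4}∪∅={4}
  n9('abdcd'): parent n8 fail=10; on 'd' 10 → fail=11;  out {1}∪∅={1}
  n14('cdddd'): parent n13 fail=16; on 'd' 16 → fail=17;  out {3}∪{4}={3,4}

Text stream:
[0] read 'a'  n0⇒n5
[1] read 'c'  n5⇒n10 (fail-walked)
[2] read 'd'  n10⇒n11
[3] read 'd'  n11⇒n12
[4] read 'd'  n12⇒n13
[5] read 'd'  n13⇒n14  emit P3@[1:5],P4@[2:5]
[6] read 'c'  n14⇒n10 (fail-walked)
[7] read 'a'  n10⇒n5 (fail-walked)
[8] read 'd'  n5⇒n1 (fail-walked)
[9] read 'd'  n1⇒n15
[10] read 'd'  n15⇒n16
[11] read 'd'  n16⇒n17  emit P4@[8:11]
[12] read 'a'  n17⇒n5 (fail-walked)
[13] read 'd'  n5⇒n1 (fail-walked)
[14] read 'b'  n1⇒n2  emit P2@[13:14]
[15] read 'd'  n2⇒n1 (fail-walked)
[16] read 'd'  n1⇒n15
[17] read 'd'  n15⇒n16
[18] read 'd'  n16⇒n17  emit P4@[15:18]
[19] read 'c'  n17⇒n10 (fail-walked)
[20] read 'a'  n10⇒n5 (fail-walked)
[21] read 'b'  n5⇒n6
[22] read 'd'  n6⇒n7
[23] read 'c'  n7⇒n8
[24] read 'd'  n8⇒n9  emit P1@[20:24]
[25] read 'a'  n9⇒n5 (fail-walked)
[26] read 'd'  n5⇒n1 (fail-walked)
[27] read 'b'  n1⇒n2  emit P2@[26:27]
[28] read 'b'  n2⇒n0 (fail-walked)
[29] read 'c'  n0⇒n10
[30] read 'd'  n10⇒n11
[31] read 'd'  n11⇒n12
[32] read 'd'  n12⇒n13
[33] read 'd'  n13⇒n14  emit P3@[29:33],P4@[30:33]
[34] read 'd'  n14⇒n17 (fail-walked)  emit P4@[31:34]
[35] read 'b'  n17⇒n2 (fail-walked)  emit P2@[34:35]
[36] read 'a'  n2⇒n3
[37] read 'd'  n3⇒n1 (fail-walked)
[38] read 'b'  n1⇒n2  emit P2@[37:38]
[39] read 'a'  n2⇒n3
[40] read 'c'  n3⇒n4  emit P0@[37:40]
[41] read 'c'  n4⇒n10 (fail-walked)
[42] read 'd'  n10⇒n11
[43] read 'a'  n11⇒n5 (fail-walked)
[44] read 'b'  n5⇒n6
[45] read 'd'  n6⇒n7

Matches: [[5,3],[5,4],[11,4],[14,2],[18,4],[24,1],[27,2],[33,3],[33,4],[34,4],[35,2],[38,2],[40,0]]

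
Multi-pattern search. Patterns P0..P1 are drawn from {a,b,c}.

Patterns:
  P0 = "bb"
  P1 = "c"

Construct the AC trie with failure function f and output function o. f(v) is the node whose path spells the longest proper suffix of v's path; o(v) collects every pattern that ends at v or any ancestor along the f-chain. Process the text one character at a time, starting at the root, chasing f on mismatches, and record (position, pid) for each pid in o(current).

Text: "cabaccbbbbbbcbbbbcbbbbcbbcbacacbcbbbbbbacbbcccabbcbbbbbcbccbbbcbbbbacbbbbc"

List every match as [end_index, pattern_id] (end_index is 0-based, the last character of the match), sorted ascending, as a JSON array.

Build automaton:
Trie (insert patterns):
  0='ε' goto b→1 c→3
  1='b' goto b→2
  2='bb' goto ·  [P0 ends]
  3='c' goto ·  [P1 ends]

Failure links (BFS by depth):
  n1('b'): parent n0 fail=0; on 'b' 0 → fail=0;  out ∅∪∅=∅
  n3('c'): parent n0 fail=0; on 'c' 0 → fail=0;  out {1}∪∅={1}
  n2('bb'): parent n1 fail=0; on 'b' 0 → fail=1;  out {0}∪∅={0}

Scan:
i=0 'c': node 0→3  ** P1@[0:0]
i=1 'a': node 3→0 ·f
i=2 'b': node 0→1
i=3 'a': node 1→0 ·f
i=4 'c': node 0→3  ** P1@[4:4]
i=5 'c': node 3→3 ·f  ** P1@[5:5]
i=6 'b': node 3→1 ·f
i=7 'b': node 1→2  ** P0@[6:7]
i=8 'b': node 2→2 ·f  ** P0@[7:8]
i=9 'b': node 2→2 ·f  ** P0@[8:9]
i=10 'b': node 2→2 ·f  ** P0@[9:10]
i=11 'b': node 2→2 ·f  ** P0@[10:11]
i=12 'c': node 2→3 ·f  ** P1@[12:12]
i=13 'b': node 3→1 ·f
i=14 'b': node 1→2  ** P0@[13:14]
i=15 'b': node 2→2 ·f  ** P0@[14:15]
i=16 'b': node 2→2 ·f  ** P0@[15:16]
i=17 'c': node 2→3 ·f  ** P1@[17:17]
i=18 'b': node 3→1 ·f
i=19 'b': node 1→2  ** P0@[18:19]
i=20 'b': node 2→2 ·f  ** P0@[19:20]
i=21 'b': node 2→2 ·f  ** P0@[20:21]
i=22 'c': node 2→3 ·f  ** P1@[22:22]
i=23 'b': node 3→1 ·f
i=24 'b': node 1→2  ** P0@[23:24]
i=25 'c': node 2→3 ·f  ** P1@[25:25]
i=26 'b': node 3→1 ·f
i=27 'a': node 1→0 ·f
i=28 'c': node 0→3  ** P1@[28:28]
i=29 'a': node 3→0 ·f
i=30 'c': node 0→3  ** P1@[30:30]
i=31 'b': node 3→1 ·f
i=32 'c': node 1→3 ·f  ** P1@[32:32]
i=33 'b': node 3→1 ·f
i=34 'b': node 1→2  ** P0@[33:34]
i=35 'b': node 2→2 ·f  ** P0@[34:35]
i=36 'b': node 2→2 ·f  ** P0@[35:36]
i=37 'b': node 2→2 ·f  ** P0@[36:37]
i=38 'b': node 2→2 ·f  ** P0@[37:38]
i=39 'a': node 2→0 ·f
i=40 'c': node 0→3  ** P1@[40:40]
i=41 'b': node 3→1 ·f
i=42 'b': node 1→2  ** P0@[41:42]
i=43 'c': node 2→3 ·f  ** P1@[43:43]
i=44 'c': node 3→3 ·f  ** P1@[44:44]
i=45 'c': node 3→3 ·f  ** P1@[45:45]
i=46 'a': node 3→0 ·f
i=47 'b': node 0→1
i=48 'b': node 1→2  ** P0@[47:48]
i=49 'c': node 2→3 ·f  ** P1@[49:49]
i=50 'b': node 3→1 ·f
i=51 'b': node 1→2  ** P0@[50:51]
i=52 'b': node 2→2 ·f  ** P0@[51:52]
i=53 'b': node 2→2 ·f  ** P0@[52:53]
i=54 'b': node 2→2 ·f  ** P0@[53:54]
i=55 'c': node 2→3 ·f  ** P1@[55:55]
i=56 'b': node 3→1 ·f
i=57 'c': node 1→3 ·f  ** P1@[57:57]
i=58 'c': node 3→3 ·f  ** P1@[58:58]
i=59 'b': node 3→1 ·f
i=60 'b': node 1→2  ** P0@[59:60]
i=61 'b': node 2→2 ·f  ** P0@[60:61]
i=62 'c': node 2→3 ·f  ** P1@[62:62]
i=63 'b': node 3→1 ·f
i=64 'b': node 1→2  ** P0@[63:64]
i=65 'b': node 2→2 ·f  ** P0@[64:65]
i=66 'b': node 2→2 ·f  ** P0@[65:66]
i=67 'a': node 2→0 ·f
i=68 'c': node 0→3  ** P1@[68:68]
i=69 'b': node 3→1 ·f
i=70 'b': node 1→2  ** P0@[69:70]
i=71 'b': node 2→2 ·f  ** P0@[70:71]
i=72 'b': node 2→2 ·f  ** P0@[71:72]
i=73 'c': node 2→3 ·f  ** P1@[73:73]

Result: [[0,1],[4,1],[5,1],[7,0],[8,0],[9,0],[10,0],[11,0],[12,1],[14,0],[15,0],[16,0],[17,1],[19,0],[20,0],[21,0],[22,1],[24,0],[25,1],[28,1],[30,1],[32,1],[34,0],[35,0],[36,0],[37,0],[38,0],[40,1],[42,0],[43,1],[44,1],[45,1],[48,0],[49,1],[51,0],[52,0],[53,0],[54,0],[55,1],[57,1],[58,1],[60,0],[61,0],[62,1],[64,0],[65,0],[66,0],[68,1],[70,0],[71,0],[72,0],[73,1]]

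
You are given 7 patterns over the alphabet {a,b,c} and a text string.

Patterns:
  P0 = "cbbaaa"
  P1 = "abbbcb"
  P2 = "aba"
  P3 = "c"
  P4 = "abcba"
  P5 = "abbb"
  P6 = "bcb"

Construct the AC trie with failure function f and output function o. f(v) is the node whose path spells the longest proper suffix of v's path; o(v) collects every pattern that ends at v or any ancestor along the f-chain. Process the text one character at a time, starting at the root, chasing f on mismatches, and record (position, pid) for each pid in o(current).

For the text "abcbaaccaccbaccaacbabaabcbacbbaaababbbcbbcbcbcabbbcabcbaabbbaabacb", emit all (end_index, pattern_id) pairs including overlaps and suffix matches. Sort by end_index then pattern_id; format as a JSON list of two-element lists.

Build:
Trie nodes:
  n0 'ε': a→7 b→17 c→1
  n1 'c': b→2  ←P3
  n2 'cb': b→3
  n3 'cbb': a→4
  n4 'cbba': a→5
  n5 'cbbaa': a→6
  n6 'cbbaaa': ·  ←P0
  n7 'a': b→8
  n8 'ab': a→13 b→9 c→14
  n9 'abb': b→10
  n10 'abbb': c→11  ←P5
  n11 'abbbc': b→12
  n12 'abbbcb': ·  ←P1
  n13 'aba': ·  ←P2
  n14 'abc': b→15
  n15 'abcb': a→16
  n16 'abcba': ·  ←P4
  n17 'b': c→18
  n18 'bc': b→19
  n19 'bcb': ·  ←P6

Failure links (BFS by depth):
  n1('c'): parent n0 fail=0; on 'c' 0 → fail=0;  out {3}∪∅={3}
  n7('a'): parent n0 fail=0; on 'a' 0 → fail=0;  out ∅∪∅=∅
  n17('b'): parent n0 fail=0; on 'b' 0 → fail=0;  out ∅∪∅=∅
  n2('cb'): parent n1 fail=0; on 'b' 0 → fail=17;  out ∅∪∅=∅
  n8('ab'): parent n7 fail=0; on 'b' 0 → fail=17;  out ∅∪∅=∅
  n18('bc'): parent n17 fail=0; on 'c' 0 → fail=1;  out ∅∪{3}={3}
  n3('cbb'): parent n2 fail=17; on 'b' 17→0 → fail=17;  out ∅∪∅=∅
  n9('abb'): parent n8 fail=17; on 'b' 17→0 → fail=17;  out ∅∪∅=∅
  n13('aba'): parent n8 fail=17; on 'a' 17→0 → fail=7;  out {2}∪∅={2}
  n14('abc'): parent n8 fail=17; on 'c' 17 → fail=18;  out ∅∪{3}={3}
  n19('bcb'): parent n18 fail=1; on 'b' 1 → fail=2;  out {6}∪∅={6}
  n4('cbba'): parent n3 fail=17; on 'a' 17→0 → fail=7;  out ∅∪∅=∅
  n10('abbb'): parent n9 fail=17; on 'b' 17→0 → fail=17;  out {5}∪∅={5}
  n15('abcb'): parent n14 fail=18; on 'b' 18 → fail=19;  out ∅∪{6}={6}
  n5('cbbaa'): parent n4 fail=7; on 'a' 7→0 → fail=7;  out ∅∪∅=∅
  n11('abbbc'): parent n10 fail=17; on 'c' 17 → fail=18;  out ∅∪{3}={3}
  n16('abcba'): parent n15 fail=19; on 'a' 19→2→17→0 → fail=7;  out {4}∪∅={4}
  n6('cbbaaa'): parent n5 fail=7; on 'a' 7→0 → fail=7;  out {0}∪∅={0}
  n12('abbbcb'): parent n11 fail=18; on 'b' 18 → fail=19;  out {1}∪{6}={1,6}

Text stream:
[0] read 'a'  n0⇒n7
[1] read 'b'  n7⇒n8
[2] read 'c'  n8⇒n14  emit P3@[2:2]
[3] read 'b'  n14⇒n15  emit P6@[1:3]
[4] read 'a'  n15⇒n16  emit P4@[0:4]
[5] read 'a'  n16⇒n7 (via fail)
[6] read 'c'  n7⇒n1 (via fail)  emit P3@[6:6]
[7] read 'c'  n1⇒n1 (via fail)  emit P3@[7:7]
[8] read 'a'  n1⇒n7 (via fail)
[9] read 'c'  n7⇒n1 (via fail)  emit P3@[9:9]
[10] read 'c'  n1⇒n1 (via fail)  emit P3@[10:10]
[11] read 'b'  n1⇒n2
[12] read 'a'  n2⇒n7 (via fail)
[13] read 'c'  n7⇒n1 (via fail)  emit P3@[13:13]
[14] read 'c'  n1⇒n1 (via fail)  emit P3@[14:14]
[15] read 'a'  n1⇒n7 (via fail)
[16] read 'a'  n7⇒n7 (via fail)
[17] read 'c'  n7⇒n1 (via fail)  emit P3@[17:17]
[18] read 'b'  n1⇒n2
[19] read 'a'  n2⇒n7 (via fail)
[20] read 'b'  n7⇒n8
[21] read 'a'  n8⇒n13  emit P2@[19:21]
[22] read 'a'  n13⇒n7 (via fail)
[23] read 'b'  n7⇒n8
[24] read 'c'  n8⇒n14  emit P3@[24:24]
[25] read 'b'  n14⇒n15  emit P6@[23:25]
[26] read 'a'  n15⇒n16  emit P4@[22:26]
[27] read 'c'  n16⇒n1 (via fail)  emit P3@[27:27]
[28] read 'b'  n1⇒n2
[29] read 'b'  n2⇒n3
[30] read 'a'  n3⇒n4
[31] read 'a'  n4⇒n5
[32] read 'a'  n5⇒n6  emit P0@[27:32]
[33] read 'b'  n6⇒n8 (via fail)
[34] read 'a'  n8⇒n13  emit P2@[32:34]
[35] read 'b'  n13⇒n8 (via fail)
[36] read 'b'  n8⇒n9
[37] read 'b'  n9⇒n10  emit P5@[34:37]
[38] read 'c'  n10⇒n11  emit P3@[38:38]
[39] read 'b'  n11⇒n12  emit P1@[34:39],P6@[37:39]
[40] read 'b'  n12⇒n3 (via fail)
[41] read 'c'  n3⇒n18 (via fail)  emit P3@[41:41]
[42] read 'b'  n18⇒n19  emit P6@[40:42]
[43] read 'c'  n19⇒n18 (via fail)  emit P3@[43:43]
[44] read 'b'  n18⇒n19  emit P6@[42:44]
[45] read 'c'  n19⇒n18 (via fail)  emit P3@[45:45]
[46] read 'a'  n18⇒n7 (via fail)
[47] read 'b'  n7⇒n8
[48] read 'b'  n8⇒n9
[49] read 'b'  n9⇒n10  emit P5@[46:49]
[50] read 'c'  n10⇒n11  emit P3@[50:50]
[51] read 'a'  n11⇒n7 (via fail)
[52] read 'b'  n7⇒n8
[53] read 'c'  n8⇒n14  emit P3@[53:53]
[54] read 'b'  n14⇒n15  emit P6@[52:54]
[55] read 'a'  n15⇒n16  emit P4@[51:55]
[56] read 'a'  n16⇒n7 (via fail)
[57] read 'b'  n7⇒n8
[58] read 'b'  n8⇒n9
[59] read 'b'  n9⇒n10  emit P5@[56:59]
[60] read 'a'  n10⇒n7 (via fail)
[61] read 'a'  n7⇒n7 (via fail)
[62] read 'b'  n7⇒n8
[63] read 'a'  n8⇒n13  emit P2@[61:63]
[64] read 'c'  n13⇒n1 (via fail)  emit P3@[64:64]
[65] read 'b'  n1⇒n2

All matches (sorted): [[2,3],[3,6],[4,4],[6,3],[7,3],[9,3],[10,3],[13,3],[14,3],[17,3],[21,2],[24,3],[25,6],[26,4],[27,3],[32,0],[34,2],[37,5],[38,3],[39,1],[39,6],[41,3],[42,6],[43,3],[44,6],[45,3],[49,5],[50,3],[53,3],[54,6],[55,4],[59,5],[63,2],[64,3]]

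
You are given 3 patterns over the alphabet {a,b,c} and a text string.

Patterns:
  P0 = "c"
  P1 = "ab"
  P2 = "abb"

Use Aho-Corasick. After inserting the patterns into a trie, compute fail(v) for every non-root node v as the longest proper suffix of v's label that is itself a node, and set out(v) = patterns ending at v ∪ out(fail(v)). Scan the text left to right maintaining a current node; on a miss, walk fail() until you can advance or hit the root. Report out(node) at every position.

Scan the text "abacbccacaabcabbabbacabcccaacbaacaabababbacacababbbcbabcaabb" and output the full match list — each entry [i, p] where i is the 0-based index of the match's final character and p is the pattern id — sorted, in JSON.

Build automaton:
Trie nodes:
  0='ε' goto a→2 c→1
  1='c' goto ·  ←P0
  2='a' goto b→3
  3='ab' goto b→4  ←P1
  4='abb' goto ·  ←P2

BFS fail/out derivation:
  n1('c'): parent n0 fail=0; on 'c' 0 → fail=0;  out {0}∪∅={0}
  n2('a'): parent n0 fail=0; on 'a' 0 → fail=0;  out ∅∪∅=∅
  n3('ab'): parent n2 fail=0; on 'b' 0 → fail=0;  out {1}∪∅={1}
  n4('abb'): parent n3 fail=0; on 'b' 0 → fail=0;  out {2}∪∅={2}

Scan:
i=0 'a': node 0→2
i=1 'b': node 2→3  emit P1@[0:1]
i=2 'a': node 3→2 (fail-walked)
i=3 'c': node 2→1 (fail-walked)  emit P0@[3:3]
i=4 'b': node 1→0 (fail-walked)
i=5 'c': node 0→1  emit P0@[5:5]
i=6 'c': node 1→1 (fail-walked)  emit P0@[6:6]
i=7 'a': node 1→2 (fail-walked)
i=8 'c': node 2→1 (fail-walked)  emit P0@[8:8]
i=9 'a': node 1→2 (fail-walked)
i=10 'a': node 2→2 (fail-walked)
i=11 'b': node 2→3  emit P1@[10:11]
i=12 'c': node 3→1 (fail-walked)  emit P0@[12:12]
i=13 'a': node 1→2 (fail-walked)
i=14 'b': node 2→3  emit P1@[13:14]
i=15 'b': node 3→4  emit P2@[13:15]
i=16 'a': node 4→2 (fail-walked)
i=17 'b': node 2→3  emit P1@[16:17]
i=18 'b': node 3→4  emit P2@[16:18]
i=19 'a': node 4→2 (fail-walked)
i=20 'c': node 2→1 (fail-walked)  emit P0@[20:20]
i=21 'a': node 1→2 (fail-walked)
i=22 'b': node 2→3  emit P1@[21:22]
i=23 'c': node 3→1 (fail-walked)  emit P0@[23:23]
i=24 'c': node 1→1 (fail-walked)  emit P0@[24:24]
i=25 'c': node 1→1 (fail-walked)  emit P0@[25:25]
i=26 'a': node 1→2 (fail-walked)
i=27 'a': node 2→2 (fail-walked)
i=28 'c': node 2→1 (fail-walked)  emit P0@[28:28]
i=29 'b': node 1→0 (fail-walked)
i=30 'a': node 0→2
i=31 'a': node 2→2 (fail-walked)
i=32 'c': node 2→1 (fail-walked)  emit P0@[32:32]
i=33 'a': node 1→2 (fail-walked)
i=34 'a': node 2→2 (fail-walked)
i=35 'b': node 2→3  emit P1@[34:35]
i=36 'a': node 3→2 (fail-walked)
i=37 'b': node 2→3  emit P1@[36:37]
i=38 'a': node 3→2 (fail-walked)
i=39 'b': node 2→3  emit P1@[38:39]
i=40 'b': node 3→4  emit P2@[38:40]
i=41 'a': node 4→2 (fail-walked)
i=42 'c': node 2→1 (fail-walked)  emit P0@[42:42]
i=43 'a': node 1→2 (fail-walked)
i=44 'c': node 2→1 (fail-walked)  emit P0@[44:44]
i=45 'a': node 1→2 (fail-walked)
i=46 'b': node 2→3  emit P1@[45:46]
i=47 'a': node 3→2 (fail-walked)
i=48 'b': node 2→3  emit P1@[47:48]
i=49 'b': node 3→4  emit P2@[47:49]
i=50 'b': node 4→0 (fail-walked)
i=51 'c': node 0→1  emit P0@[51:51]
i=52 'b': node 1→0 (fail-walked)
i=53 'a': node 0→2
i=54 'b': node 2→3  emit P1@[53:54]
i=55 'c': node 3→1 (fail-walked)  emit P0@[55:55]
i=56 'a': node 1→2 (fail-walked)
i=57 'a': node 2→2 (fail-walked)
i=58 'b': node 2→3  emit P1@[57:58]
i=59 'b': node 3→4  emit P2@[57:59]

Result: [[1,1],[3,0],[5,0],[6,0],[8,0],[11,1],[12,0],[14,1],[15,2],[17,1],[18,2],[20,0],[22,1],[23,0],[24,0],[25,0],[28,0],[32,0],[35,1],[37,1],[39,1],[40,2],[42,0],[44,0],[46,1],[48,1],[49,2],[51,0],[54,1],[55,0],[58,1],[59,2]]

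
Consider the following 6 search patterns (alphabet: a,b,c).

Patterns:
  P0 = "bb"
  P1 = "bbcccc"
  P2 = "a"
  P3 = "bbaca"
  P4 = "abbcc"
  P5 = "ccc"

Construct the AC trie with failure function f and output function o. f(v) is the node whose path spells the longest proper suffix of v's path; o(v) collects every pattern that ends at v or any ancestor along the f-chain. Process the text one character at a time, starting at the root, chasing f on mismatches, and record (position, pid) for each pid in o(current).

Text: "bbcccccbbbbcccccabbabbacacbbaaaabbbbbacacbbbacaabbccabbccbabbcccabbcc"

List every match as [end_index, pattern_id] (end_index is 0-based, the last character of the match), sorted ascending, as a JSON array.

Build automaton:
Trie nodes:
  0='ε' goto a→7 b→1 c→15
  1='b' goto b→2
  2='bb' goto a→8 c→3  ←P0
  3='bbc' goto c→4
  4='bbcc' goto c→5
  5='bbccc' goto c→6
  6='bbcccc' goto ·  ←P1
  7='a' goto b→11  ←P2
  8='bba' goto c→9
  9='bbac' goto a→10
  10='bbaca' goto ·  ←P3
  11='ab' goto b→12
  12='abb' goto c→13
  13='abbc' goto c→14
  14='abbcc' goto ·  ←P4
  15='c' goto c→16
  16='cc' goto c→17
  17='ccc' goto ·  ←P5

BFS fail/out derivation:
  n1('b'): parent n0 fail=0; on 'b' 0 → fail=0;  out ∅∪∅=∅
  n7('a'): parent n0 fail=0; on 'a' 0 → fail=0;  out {2}∪∅={2}
  n15('c'): parent n0 fail=0; on 'c' 0 → fail=0;  out ∅∪∅=∅
  n2('bb'): parent n1 fail=0; on 'b' 0 → fail=1;  out {0}∪∅={0}
  n11('ab'): parent n7 fail=0; on 'b' 0 → fail=1;  out ∅∪∅=∅
  n16('cc'): parent n15 fail=0; on 'c' 0 → fail=15;  out ∅∪∅=∅
  n3('bbc'): parent n2 fail=1; on 'c' 1→0 → fail=15;  out ∅∪∅=∅
  n8('bba'): parent n2 fail=1; on 'a' 1→0 → fail=7;  out ∅∪{2}={2}
  n12('abb'): parent n11 fail=1; on 'b' 1 → fail=2;  out ∅∪{0}={0}
  n17('ccc'): parent n16 fail=15; on 'c' 15 → fail=16;  out {5}∪∅={5}
  n4('bbcc'): parent n3 fail=15; on 'c' 15 → fail=16;  out ∅∪∅=∅
  n9('bbac'): parent n8 fail=7; on 'c' 7→0 → fail=15;  out ∅∪∅=∅
  n13('abbc'): parent n12 fail=2; on 'c' 2 → fail=3;  out ∅∪∅=∅
  n5('bbccc'): parent n4 fail=16; on 'c' 16 → fail=17;  out ∅∪{5}={5}
  n10('bbaca'): parent n9 fail=15; on 'a' 15→0 → fail=7;  out {3}∪{2}={2,3}
  n14('abbcc'): parent n13 fail=3; on 'c' 3 → fail=4;  out {4}∪∅={4}
  n6('bbcccc'): parent n5 fail=17; on 'c' 17→16 → fail=17;  out {1}∪{5}={1,5}

Run:
pos 0 'b': at 1
pos 1 'b': at 2  → match P0@[0:1]
pos 2 'c': at 3
pos 3 'c': at 4
pos 4 'c': at 5  → match P5@[2:4]
pos 5 'c': at 6  → match P1@[0:5],P5@[3:5]
pos 6 'c': at 17 (via fail)  → match P5@[4:6]
pos 7 'b': at 1 (via fail)
pos 8 'b': at 2  → match P0@[7:8]
pos 9 'b': at 2 (via fail)  → match P0@[8:9]
pos 10 'b': at 2 (via fail)  → match P0@[9:10]
pos 11 'c': at 3
pos 12 'c': at 4
pos 13 'c': at 5  → match P5@[11:13]
pos 14 'c': at 6  → match P1@[9:14],P5@[12:14]
pos 15 'c': at 17 (via fail)  → match P5@[13:15]
pos 16 'a': at 7 (via fail)  → match P2@[16:16]
pos 17 'b': at 11
pos 18 'b': at 12  → match P0@[17:18]
pos 19 'a': at 8 (via fail)  → match P2@[19:19]
pos 20 'b': at 11 (via fail)
pos 21 'b': at 12  → match P0@[20:21]
pos 22 'a': at 8 (via fail)  → match P2@[22:22]
pos 23 'c': at 9
pos 24 'a': at 10  → match P2@[24:24],P3@[20:24]
pos 25 'c': at 15 (via fail)
pos 26 'b': at 1 (via fail)
pos 27 'b': at 2  → match P0@[26:27]
pos 28 'a': at 8  → match P2@[28:28]
pos 29 'a': at 7 (via fail)  → match P2@[29:29]
pos 30 'a': at 7 (via fail)  → match P2@[30:30]
pos 31 'a': at 7 (via fail)  → match P2@[31:31]
pos 32 'b': at 11
pos 33 'b': at 12  → match P0@[32:33]
pos 34 'b': at 2 (via fail)  → match P0@[33:34]
pos 35 'b': at 2 (via fail)  → match P0@[34:35]
pos 36 'b': at 2 (via fail)  → match P0@[35:36]
pos 37 'a': at 8  → match P2@[37:37]
pos 38 'c': at 9
pos 39 'a': at 10  → match P2@[39:39],P3@[35:39]
pos 40 'c': at 15 (via fail)
pos 41 'b': at 1 (via fail)
pos 42 'b': at 2  → match P0@[41:42]
pos 43 'b': at 2 (via fail)  → match P0@[42:43]
pos 44 'a': at 8  → match P2@[44:44]
pos 45 'c': at 9
pos 46 'a': at 10  → match P2@[46:46],P3@[42:46]
pos 47 'a': at 7 (via fail)  → match P2@[47:47]
pos 48 'b': at 11
pos 49 'b': at 12  → match P0@[48:49]
pos 50 'c': at 13
pos 51 'c': at 14  → match P4@[47:51]
pos 52 'a': at 7 (via fail)  → match P2@[52:52]
pos 53 'b': at 11
pos 54 'b': at 12  → match P0@[53:54]
pos 55 'c': at 13
pos 56 'c': at 14  → match P4@[52:56]
pos 57 'b': at 1 (via fail)
pos 58 'a': at 7 (via fail)  → match P2@[58:58]
pos 59 'b': at 11
pos 60 'b': at 12  → match P0@[59:60]
pos 61 'c': at 13
pos 62 'c': at 14  → match P4@[58:62]
pos 63 'c': at 5 (via fail)  → match P5@[61:63]
pos 64 'a': at 7 (via fail)  → match P2@[64:64]
pos 65 'b': at 11
pos 66 'b': at 12  → match P0@[65:66]
pos 67 'c': at 13
pos 68 'c': at 14  → match P4@[64:68]

Result: [[1,0],[4,5],[5,1],[5,5],[6,5],[8,0],[9,0],[10,0],[13,5],[14,1],[14,5],[15,5],[16,2],[18,0],[19,2],[21,0],[22,2],[24,2],[24,3],[27,0],[28,2],[29,2],[30,2],[31,2],[33,0],[34,0],[35,0],[36,0],[37,2],[39,2],[39,3],[42,0],[43,0],[44,2],[46,2],[46,3],[47,2],[49,0],[51,4],[52,2],[54,0],[56,4],[58,2],[60,0],[62,4],[63,5],[64,2],[66,0],[68,4]]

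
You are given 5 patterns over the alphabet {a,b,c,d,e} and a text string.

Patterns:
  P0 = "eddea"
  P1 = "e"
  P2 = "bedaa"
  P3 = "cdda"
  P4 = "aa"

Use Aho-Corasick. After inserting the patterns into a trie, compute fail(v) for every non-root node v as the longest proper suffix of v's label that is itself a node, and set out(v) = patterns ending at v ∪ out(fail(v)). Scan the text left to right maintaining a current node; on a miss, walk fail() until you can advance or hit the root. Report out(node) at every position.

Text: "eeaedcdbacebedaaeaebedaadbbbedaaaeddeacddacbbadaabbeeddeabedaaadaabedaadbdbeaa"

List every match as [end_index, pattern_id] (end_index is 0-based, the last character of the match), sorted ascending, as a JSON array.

Build automaton:
Trie (insert patterns):
  n0 'ε': a→15 b→6 c→11 e→1
  n1 'e': d→2  ←P1
  n2 'ed': d→3
  n3 'edd': e→4
  n4 'edde': a→5
  n5 'eddea': ·  ←P0
  n6 'b': e→7
  n7 'be': d→8
  n8 'bed': a→9
  n9 'beda': a→10
  n10 'bedaa': ·  ←P2
  n11 'c': d→12
  n12 'cd': d→13
  n13 'cdd': a→14
  n14 'cdda': ·  ←P3
  n15 'a': a→16
  n16 'aa': ·  ←P4

Failure links (BFS by depth):
  fail(1) 'e': from fail(0)=0 chase 'e': 0 ⇒ 0;  out={1}∪out(0)={1}
  fail(6) 'b': from fail(0)=0 chase 'b': 0 ⇒ 0;  out=∅∪out(0)=∅
  fail(11) 'c': from fail(0)=0 chase 'c': 0 ⇒ 0;  out=∅∪out(0)=∅
  fail(15) 'a': from fail(0)=0 chase 'a': 0 ⇒ 0;  out=∅∪out(0)=∅
  fail(2) 'ed': from fail(1)=0 chase 'd': 0 ⇒ 0;  out=∅∪out(0)=∅
  fail(7) 'be': from fail(6)=0 chase 'e': 0 ⇒ 1;  out=∅∪out(1)={1}
  fail(12) 'cd': from fail(11)=0 chase 'd': 0 ⇒ 0;  out=∅∪out(0)=∅
  fail(16) 'aa': from fail(15)=0 chase 'a': 0 ⇒ 15;  out={4}∪out(15)={4}
  fail(3) 'edd': from fail(2)=0 chase 'd': 0 ⇒ 0;  out=∅∪out(0)=∅
  fail(8) 'bed': from fail(7)=1 chase 'd': 1 ⇒ 2;  out=∅∪out(2)=∅
  fail(13) 'cdd': from fail(12)=0 chase 'd': 0 ⇒ 0;  out=∅∪out(0)=∅
  fail(4) 'edde': from fail(3)=0 chase 'e': 0 ⇒ 1;  out=∅∪out(1)={1}
  fail(9) 'beda': from fail(8)=2 chase 'a': 2→0 ⇒ 15;  out=∅∪out(15)=∅
  fail(14) 'cdda': from fail(13)=0 chase 'a': 0 ⇒ 15;  out={3}∪out(15)={3}
  fail(5) 'eddea': from fail(4)=1 chase 'a': 1→0 ⇒ 15;  out={0}∪out(15)={0}
  fail(10) 'bedaa': from fail(9)=15 chase 'a': 15 ⇒ 16;  out={2}∪out(16)={2,4}

Run:
[0] read 'e'  n0⇒n1  → match P1@[0:0]
[1] read 'e'  n1⇒n1 (fail-walked)  → match P1@[1:1]
[2] read 'a'  n1⇒n15 (fail-walked)
[3] read 'e'  n15⇒n1 (fail-walked)  → match P1@[3:3]
[4] read 'd'  n1⇒n2
[5] read 'c'  n2⇒n11 (fail-walked)
[6] read 'd'  n11⇒n12
[7] read 'b'  n12⇒n6 (fail-walked)
[8] read 'a'  n6⇒n15 (fail-walked)
[9] read 'c'  n15⇒n11 (fail-walked)
[10] read 'e'  n11⇒n1 (fail-walked)  → match P1@[10:10]
[11] read 'b'  n1⇒n6 (fail-walked)
[12] read 'e'  n6⇒n7  → match P1@[12:12]
[13] read 'd'  n7⇒n8
[14] read 'a'  n8⇒n9
[15] read 'a'  n9⇒n10  → match P2@[11:15],P4@[14:15]
[16] read 'e'  n10⇒n1 (fail-walked)  → match P1@[16:16]
[17] read 'a'  n1⇒n15 (fail-walked)
[18] read 'e'  n15⇒n1 (fail-walked)  → match P1@[18:18]
[19] read 'b'  n1⇒n6 (fail-walked)
[20] read 'e'  n6⇒n7  → match P1@[20:20]
[21] read 'd'  n7⇒n8
[22] read 'a'  n8⇒n9
[23] read 'a'  n9⇒n10  → match P2@[19:23],P4@[22:23]
[24] read 'd'  n10⇒n0 (fail-walked)
[25] read 'b'  n0⇒n6
[26] read 'b'  n6⇒n6 (fail-walked)
[27] read 'b'  n6⇒n6 (fail-walked)
[28] read 'e'  n6⇒n7  → match P1@[28:28]
[29] read 'd'  n7⇒n8
[30] read 'a'  n8⇒n9
[31] read 'a'  n9⇒n10  → match P2@[27:31],P4@[30:31]
[32] read 'a'  n10⇒n16 (fail-walked)  → match P4@[31:32]
[33] read 'e'  n16⇒n1 (fail-walked)  → match P1@[33:33]
[34] read 'd'  n1⇒n2
[35] read 'd'  n2⇒n3
[36] read 'e'  n3⇒n4  → match P1@[36:36]
[37] read 'a'  n4⇒n5  → match P0@[33:37]
[38] read 'c'  n5⇒n11 (fail-walked)
[39] read 'd'  n11⇒n12
[40] read 'd'  n12⇒n13
[41] read 'a'  n13⇒n14  → match P3@[38:41]
[42] read 'c'  n14⇒n11 (fail-walked)
[43] read 'b'  n11⇒n6 (fail-walked)
[44] read 'b'  n6⇒n6 (fail-walked)
[45] read 'a'  n6⇒n15 (fail-walked)
[46] read 'd'  n15⇒n0 (fail-walked)
[47] read 'a'  n0⇒n15
[48] read 'a'  n15⇒n16  → match P4@[47:48]
[49] read 'b'  n16⇒n6 (fail-walked)
[50] read 'b'  n6⇒n6 (fail-walked)
[51] read 'e'  n6⇒n7  → match P1@[51:51]
[52] read 'e'  n7⇒n1 (fail-walked)  → match P1@[52:52]
[53] read 'd'  n1⇒n2
[54] read 'd'  n2⇒n3
[55] read 'e'  n3⇒n4  → match P1@[55:55]
[56] read 'a'  n4⇒n5  → match P0@[52:56]
[57] read 'b'  n5⇒n6 (fail-walked)
[58] read 'e'  n6⇒n7  → match P1@[58:58]
[59] read 'd'  n7⇒n8
[60] read 'a'  n8⇒n9
[61] read 'a'  n9⇒n10  → match P2@[57:61],P4@[60:61]
[62] read 'a'  n10⇒n16 (fail-walked)  → match P4@[61:62]
[63] read 'd'  n16⇒n0 (fail-walked)
[64] read 'a'  n0⇒n15
[65] read 'a'  n15⇒n16  → match P4@[64:65]
[66] read 'b'  n16⇒n6 (fail-walked)
[67] read 'e'  n6⇒n7  → match P1@[67:67]
[68] read 'd'  n7⇒n8
[69] read 'a'  n8⇒n9
[70] read 'a'  n9⇒n10  → match P2@[66:70],P4@[69:70]
[71] read 'd'  n10⇒n0 (fail-walked)
[72] read 'b'  n0⇒n6
[73] read 'd'  n6⇒n0 (fail-walked)
[74] read 'b'  n0⇒n6
[75] read 'e'  n6⇒n7  → match P1@[75:75]
[76] read 'a'  n7⇒n15 (fail-walked)
[77] read 'a'  n15⇒n16  → match P4@[76:77]

All matches (sorted): [[0,1],[1,1],[3,1],[10,1],[12,1],[15,2],[15,4],[16,1],[18,1],[20,1],[23,2],[23,4],[28,1],[31,2],[31,4],[32,4],[33,1],[36,1],[37,0],[41,3],[48,4],[51,1],[52,1],[55,1],[56,0],[58,1],[61,2],[61,4],[62,4],[65,4],[67,1],[70,2],[70,4],[75,1],[77,4]]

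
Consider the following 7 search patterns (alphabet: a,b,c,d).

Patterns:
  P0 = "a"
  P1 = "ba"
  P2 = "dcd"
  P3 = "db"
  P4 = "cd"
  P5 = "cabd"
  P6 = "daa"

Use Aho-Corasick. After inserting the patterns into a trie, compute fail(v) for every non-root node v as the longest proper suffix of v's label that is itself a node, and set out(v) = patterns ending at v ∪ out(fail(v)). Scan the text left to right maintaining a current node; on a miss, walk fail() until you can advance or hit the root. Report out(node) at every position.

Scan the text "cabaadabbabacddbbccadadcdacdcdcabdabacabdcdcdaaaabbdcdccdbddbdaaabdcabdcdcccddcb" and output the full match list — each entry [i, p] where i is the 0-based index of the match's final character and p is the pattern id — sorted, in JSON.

Build automaton:
Trie (insert patterns):
  n0 'ε': a→1 b→2 c→8 d→4
  n1 'a': ·  ←P0
  n2 'b': a→3
  n3 'ba': ·  ←P1
  n4 'd': a→13 b→7 c→5
  n5 'dc': d→6
  n6 'dcd': ·  ←P2
  n7 'db': ·  ←P3
  n8 'c': a→10 d→9
  n9 'cd': ·  ←P4
  n10 'ca': b→11
  n11 'cab': d→12
  n12 'cabd': ·  ←P5
  n13 'da': a→14
  n14 'daa': ·  ←P6

BFS fail/out derivation:
  fail(1) 'a': from fail(0)=0 chase 'a': 0 ⇒ 0;  out={0}∪out(0)={0}
  fail(2) 'b': from fail(0)=0 chase 'b': 0 ⇒ 0;  out=∅∪out(0)=∅
  fail(4) 'd': from fail(0)=0 chase 'd': 0 ⇒ 0;  out=∅∪out(0)=∅
  fail(8) 'c': from fail(0)=0 chase 'c': 0 ⇒ 0;  out=∅∪out(0)=∅
  fail(3) 'ba': from fail(2)=0 chase 'a': 0 ⇒ 1;  out={1}∪out(1)={0,1}
  fail(5) 'dc': from fail(4)=0 chase 'c': 0 ⇒ 8;  out=∅∪out(8)=∅
  fail(7) 'db': from fail(4)=0 chase 'b': 0 ⇒ 2;  out={3}∪out(2)={3}
  fail(9) 'cd': from fail(8)=0 chase 'd': 0 ⇒ 4;  out={4}∪out(4)={4}
  fail(10) 'ca': from fail(8)=0 chase 'a': 0 ⇒ 1;  out=∅∪out(1)={0}
  fail(13) 'da': from fail(4)=0 chase 'a': 0 ⇒ 1;  out=∅∪out(1)={0}
  fail(6) 'dcd': from fail(5)=8 chase 'd': 8 ⇒ 9;  out={2}∪out(9)={2,4}
  fail(11) 'cab': from fail(10)=1 chase 'b': 1→0 ⇒ 2;  out=∅∪out(2)=∅
  fail(14) 'daa': from fail(13)=1 chase 'a': 1→0 ⇒ 1;  out={6}∪out(1)={0,6}
  fail(12) 'cabd': from fail(11)=2 chase 'd': 2→0 ⇒ 4;  out={5}∪out(4)={5}

Text stream:
i=0 'c': node 0→8
i=1 'a': node 8→10  ** P0@[1:1]
i=2 'b': node 10→11
i=3 'a': node 11→3 (fail-walked)  ** P0@[3:3],P1@[2:3]
i=4 'a': node 3→1 (fail-walked)  ** P0@[4:4]
i=5 'd': node 1→4 (fail-walked)
i=6 'a': node 4→13  ** P0@[6:6]
i=7 'b': node 13→2 (fail-walked)
i=8 'b': node 2→2 (fail-walked)
i=9 'a': node 2→3  ** P0@[9:9],P1@[8:9]
i=10 'b': node 3→2 (fail-walked)
i=11 'a': node 2→3  ** P0@[11:11],P1@[10:11]
i=12 'c': node 3→8 (fail-walked)
i=13 'd': node 8→9  ** P4@[12:13]
i=14 'd': node 9→4 (fail-walked)
i=15 'b': node 4→7  ** P3@[14:15]
i=16 'b': node 7→2 (fail-walked)
i=17 'c': node 2→8 (fail-walked)
i=18 'c': node 8→8 (fail-walked)
i=19 'a': node 8→10  ** P0@[19:19]
i=20 'd': node 10→4 (fail-walked)
i=21 'a': node 4→13  ** P0@[21:21]
i=22 'd': node 13→4 (fail-walked)
i=23 'c': node 4→5
i=24 'd': node 5→6  ** P2@[22:24],P4@[23:24]
i=25 'a': node 6→13 (fail-walked)  ** P0@[25:25]
i=26 'c': node 13→8 (fail-walked)
i=27 'd': node 8→9  ** P4@[26:27]
i=28 'c': node 9→5 (fail-walked)
i=29 'd': node 5→6  ** P2@[27:29],P4@[28:29]
i=30 'c': node 6→5 (fail-walked)
i=31 'a': node 5→10 (fail-walked)  ** P0@[31:31]
i=32 'b': node 10→11
i=33 'd': node 11→12  ** P5@[30:33]
i=34 'a': node 12→13 (fail-walked)  ** P0@[34:34]
i=35 'b': node 13→2 (fail-walked)
i=36 'a': node 2→3  ** P0@[36:36],P1@[35:36]
i=37 'c': node 3→8 (fail-walked)
i=38 'a': node 8→10  ** P0@[38:38]
i=39 'b': node 10→11
i=40 'd': node 11→12  ** P5@[37:40]
i=41 'c': node 12→5 (fail-walked)
i=42 'd': node 5→6  ** P2@[40:42],P4@[41:42]
i=43 'c': node 6→5 (fail-walked)
i=44 'd': node 5→6  ** P2@[42:44],P4@[43:44]
i=45 'a': node 6→13 (fail-walked)  ** P0@[45:45]
i=46 'a': node 13→14  ** P0@[46:46],P6@[44:46]
i=47 'a': node 14→1 (fail-walked)  ** P0@[47:47]
i=48 'a': node 1→1 (fail-walked)  ** P0@[48:48]
i=49 'b': node 1→2 (fail-walked)
i=50 'b': node 2→2 (fail-walked)
i=51 'd': node 2→4 (fail-walked)
i=52 'c': node 4→5
i=53 'd': node 5→6  ** P2@[51:53],P4@[52:53]
i=54 'c': node 6→5 (fail-walked)
i=55 'c': node 5→8 (fail-walked)
i=56 'd': node 8→9  ** P4@[55:56]
i=57 'b': node 9→7 (fail-walked)  ** P3@[56:57]
i=58 'd': node 7→4 (fail-walked)
i=59 'd': node 4→4 (fail-walked)
i=60 'b': node 4→7  ** P3@[59:60]
i=61 'd': node 7→4 (fail-walked)
i=62 'a': node 4→13  ** P0@[62:62]
i=63 'a': node 13→14  ** P0@[63:63],P6@[61:63]
i=64 'a': node 14→1 (fail-walked)  ** P0@[64:64]
i=65 'b': node 1→2 (fail-walked)
i=66 'd': node 2→4 (fail-walked)
i=67 'c': node 4→5
i=68 'a': node 5→10 (fail-walked)  ** P0@[68:68]
i=69 'b': node 10→11
i=70 'd': node 11→12  ** P5@[67:70]
i=71 'c': node 12→5 (fail-walked)
i=72 'd': node 5→6  ** P2@[70:72],P4@[71:72]
i=73 'c': node 6→5 (fail-walked)
i=74 'c': node 5→8 (fail-walked)
i=75 'c': node 8→8 (fail-walked)
i=76 'd': node 8→9  ** P4@[75:76]
i=77 'd': node 9→4 (fail-walked)
i=78 'c': node 4→5
i=79 'b': node 5→2 (fail-walked)

All matches (sorted): [[1,0],[3,0],[3,1],[4,0],[6,0],[9,0],[9,1],[11,0],[11,1],[13,4],[15,3],[19,0],[21,0],[24,2],[24,4],[25,0],[27,4],[29,2],[29,4],[31,0],[33,5],[34,0],[36,0],[36,1],[38,0],[40,5],[42,2],[42,4],[44,2],[44,4],[45,0],[46,0],[46,6],[47,0],[48,0],[53,2],[53,4],[56,4],[57,3],[60,3],[62,0],[63,0],[63,6],[64,0],[68,0],[70,5],[72,2],[72,4],[76,4]]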